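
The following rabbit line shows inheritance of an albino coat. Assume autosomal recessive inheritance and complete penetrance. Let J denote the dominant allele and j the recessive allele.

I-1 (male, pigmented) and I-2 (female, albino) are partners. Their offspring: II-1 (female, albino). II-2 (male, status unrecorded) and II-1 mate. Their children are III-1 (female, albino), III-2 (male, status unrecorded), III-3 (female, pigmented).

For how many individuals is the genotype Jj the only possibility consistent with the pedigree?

Obligate heterozygotes: I-1 is pigmented so carries J and passed j to II-1 (jj), so I-1 is Jj; II-2 passed J to III-3 (Jj, whose j came from II-1) and passed j to III-1 (jj), so II-2 is Jj; III-3 is pigmented so carries J and received j from II-1 (jj), so III-3 is Jj.
Every other individual is either homozygous by phenotype or has at least one consistent homozygous assignment, so the count is 3.

3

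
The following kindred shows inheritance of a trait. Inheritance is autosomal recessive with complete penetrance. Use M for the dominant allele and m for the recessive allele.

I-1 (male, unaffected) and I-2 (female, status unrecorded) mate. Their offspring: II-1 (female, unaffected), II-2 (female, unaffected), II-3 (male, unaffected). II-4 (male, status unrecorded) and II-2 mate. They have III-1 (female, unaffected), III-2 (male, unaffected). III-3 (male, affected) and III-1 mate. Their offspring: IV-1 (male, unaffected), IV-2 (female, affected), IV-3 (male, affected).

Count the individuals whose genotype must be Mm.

2

Obligate heterozygotes: III-1 is unaffected so carries M and passed m to IV-2 (mm), so III-1 is Mm; IV-1 is unaffected so carries M and received m from III-3 (mm), so IV-1 is Mm.
Every other individual is either homozygous by phenotype or has at least one consistent homozygous assignment, so the count is 2.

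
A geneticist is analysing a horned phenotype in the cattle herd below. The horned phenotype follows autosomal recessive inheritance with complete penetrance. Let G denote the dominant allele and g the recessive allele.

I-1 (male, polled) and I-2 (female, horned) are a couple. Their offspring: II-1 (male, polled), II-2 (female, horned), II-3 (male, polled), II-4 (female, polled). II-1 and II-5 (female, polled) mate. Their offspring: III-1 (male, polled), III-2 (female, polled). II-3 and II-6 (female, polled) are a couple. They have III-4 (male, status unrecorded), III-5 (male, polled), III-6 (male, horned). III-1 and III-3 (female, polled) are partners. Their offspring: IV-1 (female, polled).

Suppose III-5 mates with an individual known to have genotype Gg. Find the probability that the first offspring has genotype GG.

1/3

II-3 is polled so carries G and received g from I-2 (gg), so II-3 is Gg.
II-6 is polled so carries G and passed g to III-6 (gg), so II-6 is Gg.
III-5 is a polled offspring of II-3 (Gg) × II-6 (Gg), whose cross gives 1/4 GG : 1/2 Gg : 1/4 gg; conditioning on being polled, III-5 is GG with probability 1/3, Gg with probability 2/3.
Summing over parental genotype combinations, P(offspring has genotype GG) = 1/3·1/2 + 2/3·1/4 = 1/3.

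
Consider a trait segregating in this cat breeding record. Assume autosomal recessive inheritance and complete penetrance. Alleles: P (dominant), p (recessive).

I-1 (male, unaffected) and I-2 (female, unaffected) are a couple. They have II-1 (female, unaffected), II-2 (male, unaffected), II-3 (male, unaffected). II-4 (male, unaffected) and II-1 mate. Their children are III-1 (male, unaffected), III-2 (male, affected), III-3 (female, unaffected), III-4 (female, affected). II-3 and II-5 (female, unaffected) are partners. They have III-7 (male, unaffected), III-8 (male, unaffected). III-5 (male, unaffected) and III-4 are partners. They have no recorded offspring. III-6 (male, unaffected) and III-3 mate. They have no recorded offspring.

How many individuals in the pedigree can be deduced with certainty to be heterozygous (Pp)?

Obligate heterozygotes: II-1 is unaffected so carries P and passed p to III-2 (pp), so II-1 is Pp; II-4 is unaffected so carries P and passed p to III-2 (pp), so II-4 is Pp.
Every other individual is either homozygous by phenotype or has at least one consistent homozygous assignment, so the count is 2.

2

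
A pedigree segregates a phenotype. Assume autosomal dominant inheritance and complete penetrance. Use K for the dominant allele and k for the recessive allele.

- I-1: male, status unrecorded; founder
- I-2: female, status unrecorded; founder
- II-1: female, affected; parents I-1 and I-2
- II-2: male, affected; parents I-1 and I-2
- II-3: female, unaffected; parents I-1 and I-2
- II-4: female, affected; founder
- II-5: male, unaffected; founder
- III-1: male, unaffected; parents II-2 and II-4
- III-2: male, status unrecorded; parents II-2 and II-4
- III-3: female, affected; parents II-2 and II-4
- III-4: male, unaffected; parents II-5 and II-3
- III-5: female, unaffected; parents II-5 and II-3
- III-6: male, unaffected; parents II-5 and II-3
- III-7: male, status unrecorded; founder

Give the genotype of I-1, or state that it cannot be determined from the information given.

cannot be determined

I-1's phenotype is unrecorded, and no parent or child forces a single allele at both positions; consistent genotype assignments exist with I-1 as Kk or kk.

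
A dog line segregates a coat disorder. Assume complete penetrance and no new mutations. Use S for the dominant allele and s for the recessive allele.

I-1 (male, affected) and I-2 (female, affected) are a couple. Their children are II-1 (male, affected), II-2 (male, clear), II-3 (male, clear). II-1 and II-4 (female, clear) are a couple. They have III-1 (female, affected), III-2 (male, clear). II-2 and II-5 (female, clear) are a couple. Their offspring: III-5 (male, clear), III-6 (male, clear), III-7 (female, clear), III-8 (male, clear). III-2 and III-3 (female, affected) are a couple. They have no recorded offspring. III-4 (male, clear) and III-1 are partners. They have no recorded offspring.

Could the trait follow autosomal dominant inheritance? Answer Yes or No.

Yes

A consistent assignment under autosomal dominant exists: I-1 Ss, I-2 Ss, II-1 Ss, II-2 ss, II-3 ss, II-4 ss, II-5 ss, III-1 Ss, III-2 ss, III-3 SS, III-4 ss, III-5 ss, III-6 ss, III-7 ss, III-8 ss.
In this assignment every recorded phenotype matches its genotype and every non-founder's genotype is obtainable from its parents' genotypes, so the pedigree is consistent.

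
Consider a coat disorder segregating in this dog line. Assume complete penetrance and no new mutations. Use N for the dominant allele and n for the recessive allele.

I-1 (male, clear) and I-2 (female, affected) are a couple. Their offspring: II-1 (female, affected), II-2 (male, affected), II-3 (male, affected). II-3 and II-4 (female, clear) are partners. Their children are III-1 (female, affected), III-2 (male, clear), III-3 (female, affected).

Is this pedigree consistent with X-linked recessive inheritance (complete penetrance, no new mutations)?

No

Under X-linked recessive, II-1 (affected, female) cannot arise from I-1 (clear) × I-2 (affected).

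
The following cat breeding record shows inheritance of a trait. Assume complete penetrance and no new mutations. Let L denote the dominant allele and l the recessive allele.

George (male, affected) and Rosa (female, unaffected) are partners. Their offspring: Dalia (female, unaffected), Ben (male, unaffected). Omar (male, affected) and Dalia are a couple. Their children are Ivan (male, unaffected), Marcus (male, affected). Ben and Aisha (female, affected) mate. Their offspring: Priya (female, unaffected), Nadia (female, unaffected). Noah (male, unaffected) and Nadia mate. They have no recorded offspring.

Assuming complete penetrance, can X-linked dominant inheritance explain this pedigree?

No

Under X-linked dominant, Dalia (unaffected, female) cannot arise from George (affected) × Rosa (unaffected).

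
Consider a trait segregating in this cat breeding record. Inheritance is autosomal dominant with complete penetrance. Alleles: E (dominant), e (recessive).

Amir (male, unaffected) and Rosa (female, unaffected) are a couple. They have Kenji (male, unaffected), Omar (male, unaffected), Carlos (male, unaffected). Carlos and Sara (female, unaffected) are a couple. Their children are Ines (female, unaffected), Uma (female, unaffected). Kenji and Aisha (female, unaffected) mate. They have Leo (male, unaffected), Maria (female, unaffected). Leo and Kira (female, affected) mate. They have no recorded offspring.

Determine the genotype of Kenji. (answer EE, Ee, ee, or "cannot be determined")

Kenji is unaffected, so Kenji is ee.

ee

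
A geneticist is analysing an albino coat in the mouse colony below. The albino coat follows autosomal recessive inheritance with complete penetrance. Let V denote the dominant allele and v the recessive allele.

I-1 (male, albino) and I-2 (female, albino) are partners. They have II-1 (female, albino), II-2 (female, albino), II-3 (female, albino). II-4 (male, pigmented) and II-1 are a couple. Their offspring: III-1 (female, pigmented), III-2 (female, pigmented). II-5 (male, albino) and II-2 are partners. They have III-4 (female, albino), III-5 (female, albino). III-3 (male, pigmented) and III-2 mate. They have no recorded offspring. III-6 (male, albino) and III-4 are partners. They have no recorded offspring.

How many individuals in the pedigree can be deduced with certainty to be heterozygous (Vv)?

2

Obligate heterozygotes: III-1 is pigmented so carries V and received v from II-1 (vv), so III-1 is Vv; III-2 is pigmented so carries V and received v from II-1 (vv), so III-2 is Vv.
Every other individual is either homozygous by phenotype or has at least one consistent homozygous assignment, so the count is 2.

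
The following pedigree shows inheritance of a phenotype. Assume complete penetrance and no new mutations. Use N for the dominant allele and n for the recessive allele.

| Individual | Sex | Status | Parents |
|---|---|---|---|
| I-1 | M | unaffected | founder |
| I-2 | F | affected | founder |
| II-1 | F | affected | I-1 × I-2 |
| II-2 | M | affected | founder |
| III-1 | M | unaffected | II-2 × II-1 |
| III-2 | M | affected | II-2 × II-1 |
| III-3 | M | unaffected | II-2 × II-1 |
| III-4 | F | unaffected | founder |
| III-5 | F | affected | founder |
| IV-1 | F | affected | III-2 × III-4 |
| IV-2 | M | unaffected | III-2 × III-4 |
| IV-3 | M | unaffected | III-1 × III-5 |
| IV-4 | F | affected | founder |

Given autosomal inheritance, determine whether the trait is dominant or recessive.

dominant

II-2 and II-1 are both affected yet have an unaffected child III-1. Under a recessive model two affected parents are homozygous and every child would be affected, so the trait cannot be recessive.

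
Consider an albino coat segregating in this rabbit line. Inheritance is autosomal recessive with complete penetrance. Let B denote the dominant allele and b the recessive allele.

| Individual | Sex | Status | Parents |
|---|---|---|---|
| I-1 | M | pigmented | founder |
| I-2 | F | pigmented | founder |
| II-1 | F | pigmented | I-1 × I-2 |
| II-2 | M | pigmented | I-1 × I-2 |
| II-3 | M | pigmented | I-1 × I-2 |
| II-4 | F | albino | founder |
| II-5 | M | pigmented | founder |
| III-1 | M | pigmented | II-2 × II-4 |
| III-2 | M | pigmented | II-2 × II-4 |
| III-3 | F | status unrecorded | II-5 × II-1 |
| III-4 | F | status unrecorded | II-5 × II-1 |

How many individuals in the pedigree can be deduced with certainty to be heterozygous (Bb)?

2

Obligate heterozygotes: III-1 is pigmented so carries B and received b from II-4 (bb), so III-1 is Bb; III-2 is pigmented so carries B and received b from II-4 (bb), so III-2 is Bb.
Every other individual is either homozygous by phenotype or has at least one consistent homozygous assignment, so the count is 2.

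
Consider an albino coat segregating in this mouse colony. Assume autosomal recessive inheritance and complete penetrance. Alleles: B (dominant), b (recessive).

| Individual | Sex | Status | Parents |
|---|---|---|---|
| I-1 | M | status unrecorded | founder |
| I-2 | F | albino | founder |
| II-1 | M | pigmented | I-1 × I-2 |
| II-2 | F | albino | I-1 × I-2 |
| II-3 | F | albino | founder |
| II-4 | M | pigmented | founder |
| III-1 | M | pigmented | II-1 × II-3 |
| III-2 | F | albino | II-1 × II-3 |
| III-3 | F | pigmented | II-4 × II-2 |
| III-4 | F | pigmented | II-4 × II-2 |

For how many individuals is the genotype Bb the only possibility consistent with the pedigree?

5

Obligate heterozygotes: I-1 passed B to II-1 (Bb, whose b came from I-2) and passed b to II-2 (bb), so I-1 is Bb; II-1 is pigmented so carries B and received b from I-2 (bb), so II-1 is Bb; III-1 is pigmented so carries B and received b from II-3 (bb), so III-1 is Bb; III-3 is pigmented so carries B and received b from II-2 (bb), so III-3 is Bb; III-4 is pigmented so carries B and received b from II-2 (bb), so III-4 is Bb.
Every other individual is either homozygous by phenotype or has at least one consistent homozygous assignment, so the count is 5.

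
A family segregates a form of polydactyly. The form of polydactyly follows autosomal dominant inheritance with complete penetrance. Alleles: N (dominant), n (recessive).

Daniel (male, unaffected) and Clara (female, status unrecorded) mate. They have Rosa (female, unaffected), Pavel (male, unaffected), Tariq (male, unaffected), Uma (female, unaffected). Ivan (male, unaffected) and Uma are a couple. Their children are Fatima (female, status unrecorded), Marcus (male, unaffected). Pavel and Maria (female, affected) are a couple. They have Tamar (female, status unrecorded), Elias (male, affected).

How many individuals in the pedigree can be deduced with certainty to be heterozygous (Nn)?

1

Obligate heterozygotes: Elias is affected so carries N and received n from Pavel (nn), so Elias is Nn.
Every other individual is either homozygous by phenotype or has at least one consistent homozygous assignment, so the count is 1.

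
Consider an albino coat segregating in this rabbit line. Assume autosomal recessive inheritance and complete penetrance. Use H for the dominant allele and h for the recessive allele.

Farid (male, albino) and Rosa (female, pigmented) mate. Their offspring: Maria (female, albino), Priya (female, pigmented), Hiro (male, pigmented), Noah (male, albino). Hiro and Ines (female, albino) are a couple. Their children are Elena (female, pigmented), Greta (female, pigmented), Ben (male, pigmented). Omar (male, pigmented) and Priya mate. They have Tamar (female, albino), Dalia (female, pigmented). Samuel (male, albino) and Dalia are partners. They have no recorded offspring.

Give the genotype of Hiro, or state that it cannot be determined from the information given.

From phenotype alone, Hiro is HH or Hh.
Hiro is pigmented so carries H and received h from Farid (hh), so Hiro is Hh.

Hh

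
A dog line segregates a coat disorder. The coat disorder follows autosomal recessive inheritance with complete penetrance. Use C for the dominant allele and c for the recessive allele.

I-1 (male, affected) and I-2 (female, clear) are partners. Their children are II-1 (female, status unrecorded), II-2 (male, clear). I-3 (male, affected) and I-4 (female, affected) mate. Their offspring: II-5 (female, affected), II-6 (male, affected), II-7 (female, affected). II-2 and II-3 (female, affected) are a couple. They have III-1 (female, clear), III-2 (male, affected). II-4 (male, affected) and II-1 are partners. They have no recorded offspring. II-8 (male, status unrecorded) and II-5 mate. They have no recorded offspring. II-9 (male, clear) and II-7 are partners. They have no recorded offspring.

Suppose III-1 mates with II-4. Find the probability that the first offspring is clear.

1/2

III-1 is clear so carries C and received c from II-3 (cc), so III-1 is Cc.
II-4 is affected, so II-4 is cc.
The cross gives 1/2 Cc : 1/2 cc, so P(offspring is clear) = 1/2.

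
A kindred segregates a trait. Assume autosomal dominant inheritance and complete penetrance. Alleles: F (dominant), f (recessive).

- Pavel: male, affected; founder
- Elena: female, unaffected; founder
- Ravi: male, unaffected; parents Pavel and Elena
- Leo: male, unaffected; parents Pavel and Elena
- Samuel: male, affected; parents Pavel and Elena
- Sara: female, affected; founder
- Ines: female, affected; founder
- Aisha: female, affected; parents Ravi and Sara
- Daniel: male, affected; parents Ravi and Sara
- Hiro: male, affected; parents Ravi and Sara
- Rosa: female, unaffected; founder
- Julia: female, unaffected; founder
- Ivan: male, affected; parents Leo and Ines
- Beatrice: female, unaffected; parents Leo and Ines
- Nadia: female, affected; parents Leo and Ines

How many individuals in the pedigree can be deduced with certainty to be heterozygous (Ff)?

Obligate heterozygotes: Pavel is affected so carries F and passed f to Ravi (ff), so Pavel is Ff; Samuel is affected so carries F and received f from Elena (ff), so Samuel is Ff; Ines is affected so carries F and passed f to Beatrice (ff), so Ines is Ff; Aisha is affected so carries F and received f from Ravi (ff), so Aisha is Ff; Daniel is affected so carries F and received f from Ravi (ff), so Daniel is Ff; Hiro is affected so carries F and received f from Ravi (ff), so Hiro is Ff; Ivan is affected so carries F and received f from Leo (ff), so Ivan is Ff; Nadia is affected so carries F and received f from Leo (ff), so Nadia is Ff.
Every other individual is either homozygous by phenotype or has at least one consistent homozygous assignment, so the count is 8.

8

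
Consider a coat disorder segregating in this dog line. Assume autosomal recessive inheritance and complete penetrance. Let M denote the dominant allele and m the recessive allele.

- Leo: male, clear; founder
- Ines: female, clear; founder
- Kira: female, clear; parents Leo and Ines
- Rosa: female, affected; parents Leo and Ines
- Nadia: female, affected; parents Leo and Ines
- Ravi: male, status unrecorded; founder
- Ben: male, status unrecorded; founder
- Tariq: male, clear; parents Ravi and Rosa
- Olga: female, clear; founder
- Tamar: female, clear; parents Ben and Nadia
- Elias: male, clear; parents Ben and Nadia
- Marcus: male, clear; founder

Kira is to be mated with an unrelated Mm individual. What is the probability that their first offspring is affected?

Leo is clear so carries M and passed m to Rosa (mm), so Leo is Mm.
Ines is clear so carries M and passed m to Rosa (mm), so Ines is Mm.
Kira is a clear offspring of Leo (Mm) × Ines (Mm), whose cross gives 1/4 MM : 1/2 Mm : 1/4 mm; conditioning on being clear, Kira is MM with probability 1/3, Mm with probability 2/3.
Summing over parental genotype combinations, P(offspring is affected) = 2/3·1/4 = 1/6.

1/6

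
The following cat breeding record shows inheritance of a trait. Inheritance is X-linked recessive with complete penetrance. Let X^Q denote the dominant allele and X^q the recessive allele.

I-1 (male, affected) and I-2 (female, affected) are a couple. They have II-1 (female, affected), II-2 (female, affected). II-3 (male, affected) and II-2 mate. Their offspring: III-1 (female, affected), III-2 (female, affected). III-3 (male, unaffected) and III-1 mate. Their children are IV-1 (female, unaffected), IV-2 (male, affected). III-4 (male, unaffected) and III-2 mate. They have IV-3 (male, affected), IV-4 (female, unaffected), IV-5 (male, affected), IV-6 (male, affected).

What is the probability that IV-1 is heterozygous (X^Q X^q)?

IV-1 is unaffected so carries Q and received q from III-1 (X^q X^q), so IV-1 is X^Q X^q, giving P(X^Q X^q) = 1.

1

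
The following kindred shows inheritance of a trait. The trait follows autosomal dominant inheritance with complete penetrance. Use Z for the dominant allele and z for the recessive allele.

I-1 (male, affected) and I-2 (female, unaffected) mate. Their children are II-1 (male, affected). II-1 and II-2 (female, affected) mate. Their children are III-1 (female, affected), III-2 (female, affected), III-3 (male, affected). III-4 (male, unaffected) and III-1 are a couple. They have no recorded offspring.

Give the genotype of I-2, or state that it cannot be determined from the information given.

zz

I-2 is unaffected, so I-2 is zz.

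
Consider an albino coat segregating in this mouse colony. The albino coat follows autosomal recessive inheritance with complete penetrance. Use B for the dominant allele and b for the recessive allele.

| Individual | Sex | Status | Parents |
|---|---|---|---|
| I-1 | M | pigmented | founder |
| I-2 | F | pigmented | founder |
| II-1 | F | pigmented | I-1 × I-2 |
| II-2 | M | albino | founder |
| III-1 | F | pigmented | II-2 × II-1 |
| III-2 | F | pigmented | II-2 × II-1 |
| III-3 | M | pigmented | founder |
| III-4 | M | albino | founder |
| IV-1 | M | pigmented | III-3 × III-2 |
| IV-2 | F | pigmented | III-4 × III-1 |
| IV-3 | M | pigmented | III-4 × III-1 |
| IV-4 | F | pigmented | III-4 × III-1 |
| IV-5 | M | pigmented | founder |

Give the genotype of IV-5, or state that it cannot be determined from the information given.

IV-5's phenotype allows BB or Bb, and no parent or child forces a single allele at both positions; consistent genotype assignments exist with IV-5 as BB or Bb.

cannot be determined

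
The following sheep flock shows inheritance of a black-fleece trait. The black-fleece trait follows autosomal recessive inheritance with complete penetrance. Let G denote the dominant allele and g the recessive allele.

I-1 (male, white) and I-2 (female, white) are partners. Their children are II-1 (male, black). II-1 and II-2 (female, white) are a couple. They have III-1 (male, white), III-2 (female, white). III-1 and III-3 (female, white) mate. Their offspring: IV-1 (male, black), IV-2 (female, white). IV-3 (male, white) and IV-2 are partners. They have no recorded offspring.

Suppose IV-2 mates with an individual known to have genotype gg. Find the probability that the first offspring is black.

III-1 is white so carries G and received g from II-1 (gg), so III-1 is Gg.
III-3 is white so carries G and passed g to IV-1 (gg), so III-3 is Gg.
IV-2 is a white offspring of III-1 (Gg) × III-3 (Gg), whose cross gives 1/4 GG : 1/2 Gg : 1/4 gg; conditioning on being white, IV-2 is GG with probability 1/3, Gg with probability 2/3.
Summing over parental genotype combinations, P(offspring is black) = 2/3·1/2 = 1/3.

1/3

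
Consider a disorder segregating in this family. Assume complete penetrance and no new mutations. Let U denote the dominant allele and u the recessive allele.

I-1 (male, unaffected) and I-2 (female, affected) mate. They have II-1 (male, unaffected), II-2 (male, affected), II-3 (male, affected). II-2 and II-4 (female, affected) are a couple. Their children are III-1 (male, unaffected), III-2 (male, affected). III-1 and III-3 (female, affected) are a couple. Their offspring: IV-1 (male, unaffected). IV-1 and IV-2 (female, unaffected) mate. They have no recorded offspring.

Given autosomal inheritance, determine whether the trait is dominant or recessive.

II-2 and II-4 are both affected yet have an unaffected child III-1. Under a recessive model two affected parents are homozygous and every child would be affected, so the trait cannot be recessive.

dominant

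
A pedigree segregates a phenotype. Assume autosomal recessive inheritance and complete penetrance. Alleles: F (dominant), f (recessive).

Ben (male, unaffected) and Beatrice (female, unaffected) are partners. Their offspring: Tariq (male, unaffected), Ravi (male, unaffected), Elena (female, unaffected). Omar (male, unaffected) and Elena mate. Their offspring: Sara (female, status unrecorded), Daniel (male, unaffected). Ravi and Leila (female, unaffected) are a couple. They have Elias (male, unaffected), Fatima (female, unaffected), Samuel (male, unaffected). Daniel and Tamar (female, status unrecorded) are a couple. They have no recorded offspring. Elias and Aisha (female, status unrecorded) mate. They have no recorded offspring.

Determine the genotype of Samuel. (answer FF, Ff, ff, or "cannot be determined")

Samuel's phenotype allows FF or Ff, and no parent or child forces a single allele at both positions; consistent genotype assignments exist with Samuel as FF or Ff.

cannot be determined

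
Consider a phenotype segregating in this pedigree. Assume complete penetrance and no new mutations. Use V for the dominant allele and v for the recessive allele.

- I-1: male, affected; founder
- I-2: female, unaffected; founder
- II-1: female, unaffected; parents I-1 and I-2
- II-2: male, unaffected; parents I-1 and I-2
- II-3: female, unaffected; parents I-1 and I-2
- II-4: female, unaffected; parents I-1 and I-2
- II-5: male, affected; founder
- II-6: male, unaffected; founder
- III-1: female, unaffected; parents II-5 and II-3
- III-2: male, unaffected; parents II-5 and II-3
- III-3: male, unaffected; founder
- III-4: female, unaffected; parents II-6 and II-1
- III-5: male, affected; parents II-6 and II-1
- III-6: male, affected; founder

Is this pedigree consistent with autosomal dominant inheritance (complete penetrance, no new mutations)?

Under autosomal dominant, III-5 (affected, male) cannot arise from II-6 (unaffected) × II-1 (unaffected).

No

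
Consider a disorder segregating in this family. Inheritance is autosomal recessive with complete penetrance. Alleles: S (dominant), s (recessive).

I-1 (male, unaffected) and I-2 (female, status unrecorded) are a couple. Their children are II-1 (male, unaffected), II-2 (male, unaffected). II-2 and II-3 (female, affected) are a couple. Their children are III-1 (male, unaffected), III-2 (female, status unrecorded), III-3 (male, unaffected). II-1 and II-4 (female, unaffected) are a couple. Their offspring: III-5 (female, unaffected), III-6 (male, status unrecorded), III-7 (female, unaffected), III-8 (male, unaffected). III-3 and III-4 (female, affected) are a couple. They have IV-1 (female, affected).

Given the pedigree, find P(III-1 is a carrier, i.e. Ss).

1

III-1 is unaffected so carries S and received s from II-3 (ss), so III-1 is Ss, giving P(Ss) = 1.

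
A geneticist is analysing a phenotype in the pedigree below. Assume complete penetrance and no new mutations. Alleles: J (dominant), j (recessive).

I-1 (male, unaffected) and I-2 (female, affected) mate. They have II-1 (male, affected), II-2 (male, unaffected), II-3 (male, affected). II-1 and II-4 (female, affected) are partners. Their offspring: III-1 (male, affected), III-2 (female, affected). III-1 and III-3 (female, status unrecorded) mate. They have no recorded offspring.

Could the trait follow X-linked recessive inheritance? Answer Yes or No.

No

Under X-linked recessive, II-2 (unaffected, male) cannot arise from I-1 (unaffected) × I-2 (affected).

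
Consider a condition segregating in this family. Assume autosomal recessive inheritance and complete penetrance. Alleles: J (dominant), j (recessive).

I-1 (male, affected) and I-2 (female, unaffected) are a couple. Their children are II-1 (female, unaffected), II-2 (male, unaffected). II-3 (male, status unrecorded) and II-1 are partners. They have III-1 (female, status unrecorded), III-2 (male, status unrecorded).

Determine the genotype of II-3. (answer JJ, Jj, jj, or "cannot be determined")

cannot be determined

II-3's phenotype is unrecorded, and no parent or child forces a single allele at both positions; consistent genotype assignments exist with II-3 as JJ or Jj or jj.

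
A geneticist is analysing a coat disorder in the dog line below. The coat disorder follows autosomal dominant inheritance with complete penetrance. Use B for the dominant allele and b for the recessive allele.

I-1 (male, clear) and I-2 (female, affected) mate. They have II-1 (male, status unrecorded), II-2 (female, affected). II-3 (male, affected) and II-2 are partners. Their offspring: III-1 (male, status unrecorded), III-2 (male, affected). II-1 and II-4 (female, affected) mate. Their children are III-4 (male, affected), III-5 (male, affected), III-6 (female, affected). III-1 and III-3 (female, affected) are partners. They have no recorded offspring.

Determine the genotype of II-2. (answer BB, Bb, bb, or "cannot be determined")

Bb

From phenotype alone, II-2 is BB or Bb.
II-2 is affected so carries B and received b from I-1 (bb), so II-2 is Bb.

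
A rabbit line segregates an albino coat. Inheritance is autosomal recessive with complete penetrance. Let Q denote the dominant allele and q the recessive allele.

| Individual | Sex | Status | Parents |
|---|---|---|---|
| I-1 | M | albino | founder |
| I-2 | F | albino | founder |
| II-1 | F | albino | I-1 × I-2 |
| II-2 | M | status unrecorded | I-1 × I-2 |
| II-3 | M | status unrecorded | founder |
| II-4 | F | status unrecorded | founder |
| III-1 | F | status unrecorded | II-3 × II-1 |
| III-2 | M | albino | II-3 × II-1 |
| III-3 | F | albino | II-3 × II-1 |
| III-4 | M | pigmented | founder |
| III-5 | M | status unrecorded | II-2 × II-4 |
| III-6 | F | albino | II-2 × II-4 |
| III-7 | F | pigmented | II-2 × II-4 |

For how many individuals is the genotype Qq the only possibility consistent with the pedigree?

Obligate heterozygotes: II-4 passed Q to III-7 (Qq, whose q came from II-2) and passed q to III-6 (qq), so II-4 is Qq; III-7 is pigmented so carries Q and received q from II-2 (qq), so III-7 is Qq.
Every other individual is either homozygous by phenotype or has at least one consistent homozygous assignment, so the count is 2.

2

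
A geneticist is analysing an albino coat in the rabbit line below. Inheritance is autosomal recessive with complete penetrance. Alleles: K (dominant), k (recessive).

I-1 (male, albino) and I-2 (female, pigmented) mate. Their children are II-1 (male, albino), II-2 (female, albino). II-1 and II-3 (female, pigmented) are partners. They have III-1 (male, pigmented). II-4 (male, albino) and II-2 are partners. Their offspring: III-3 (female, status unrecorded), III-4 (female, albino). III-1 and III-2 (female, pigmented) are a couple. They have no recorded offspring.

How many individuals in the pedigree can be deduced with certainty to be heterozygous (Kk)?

2

Obligate heterozygotes: I-2 is pigmented so carries K and passed k to II-1 (kk), so I-2 is Kk; III-1 is pigmented so carries K and received k from II-1 (kk), so III-1 is Kk.
Every other individual is either homozygous by phenotype or has at least one consistent homozygous assignment, so the count is 2.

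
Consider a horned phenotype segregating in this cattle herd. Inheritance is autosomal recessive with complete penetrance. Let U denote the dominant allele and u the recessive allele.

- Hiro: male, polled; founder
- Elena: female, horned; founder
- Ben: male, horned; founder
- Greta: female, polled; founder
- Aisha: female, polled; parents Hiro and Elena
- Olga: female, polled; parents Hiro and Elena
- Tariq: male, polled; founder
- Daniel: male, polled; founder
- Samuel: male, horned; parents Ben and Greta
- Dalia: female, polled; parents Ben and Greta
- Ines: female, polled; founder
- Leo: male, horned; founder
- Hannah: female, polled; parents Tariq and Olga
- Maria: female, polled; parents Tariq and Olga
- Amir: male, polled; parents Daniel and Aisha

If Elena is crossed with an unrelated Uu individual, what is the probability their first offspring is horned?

Elena is horned, so Elena is uu.
The cross gives 1/2 Uu : 1/2 uu, so P(offspring is horned) = 1/2.

1/2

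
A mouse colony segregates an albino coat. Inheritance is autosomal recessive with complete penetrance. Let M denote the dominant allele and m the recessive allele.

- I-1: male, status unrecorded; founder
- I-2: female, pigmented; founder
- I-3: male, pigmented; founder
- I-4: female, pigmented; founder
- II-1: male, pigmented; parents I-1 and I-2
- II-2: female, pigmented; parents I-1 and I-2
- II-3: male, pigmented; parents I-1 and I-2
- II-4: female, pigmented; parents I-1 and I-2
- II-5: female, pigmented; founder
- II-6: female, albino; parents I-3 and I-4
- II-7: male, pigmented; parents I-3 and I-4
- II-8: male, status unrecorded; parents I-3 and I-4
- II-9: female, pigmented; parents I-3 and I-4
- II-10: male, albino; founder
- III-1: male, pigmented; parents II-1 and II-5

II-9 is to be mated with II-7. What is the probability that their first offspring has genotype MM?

4/9

I-3 is pigmented so carries M and passed m to II-6 (mm), so I-3 is Mm.
I-4 is pigmented so carries M and passed m to II-6 (mm), so I-4 is Mm.
II-9 is a pigmented offspring of I-3 (Mm) × I-4 (Mm), whose cross gives 1/4 MM : 1/2 Mm : 1/4 mm; conditioning on being pigmented, II-9 is MM with probability 1/3, Mm with probability 2/3.
II-7 is a pigmented offspring of I-3 (Mm) × I-4 (Mm), whose cross gives 1/4 MM : 1/2 Mm : 1/4 mm; conditioning on being pigmented, II-7 is MM with probability 1/3, Mm with probability 2/3.
Summing over parental genotype combinations, P(offspring has genotype MM) = 1/9·1 + 2/9·1/2 + 2/9·1/2 + 4/9·1/4 = 4/9.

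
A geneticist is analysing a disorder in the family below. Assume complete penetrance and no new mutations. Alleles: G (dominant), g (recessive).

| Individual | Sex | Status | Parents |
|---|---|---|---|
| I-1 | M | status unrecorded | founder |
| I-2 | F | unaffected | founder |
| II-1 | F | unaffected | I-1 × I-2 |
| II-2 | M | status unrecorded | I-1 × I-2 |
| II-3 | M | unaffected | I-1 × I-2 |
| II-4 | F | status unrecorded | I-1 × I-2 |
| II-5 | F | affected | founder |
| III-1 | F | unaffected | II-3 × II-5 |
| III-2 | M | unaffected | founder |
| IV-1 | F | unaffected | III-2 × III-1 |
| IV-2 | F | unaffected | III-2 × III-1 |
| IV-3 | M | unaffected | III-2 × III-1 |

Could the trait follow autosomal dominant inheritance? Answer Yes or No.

Yes

A consistent assignment under autosomal dominant exists: I-1 Gg, I-2 gg, II-1 gg, II-2 Gg, II-3 gg, II-4 Gg, II-5 Gg, III-1 gg, III-2 gg, IV-1 gg, IV-2 gg, IV-3 gg.
In this assignment every recorded phenotype matches its genotype and every non-founder's genotype is obtainable from its parents' genotypes, so the pedigree is consistent.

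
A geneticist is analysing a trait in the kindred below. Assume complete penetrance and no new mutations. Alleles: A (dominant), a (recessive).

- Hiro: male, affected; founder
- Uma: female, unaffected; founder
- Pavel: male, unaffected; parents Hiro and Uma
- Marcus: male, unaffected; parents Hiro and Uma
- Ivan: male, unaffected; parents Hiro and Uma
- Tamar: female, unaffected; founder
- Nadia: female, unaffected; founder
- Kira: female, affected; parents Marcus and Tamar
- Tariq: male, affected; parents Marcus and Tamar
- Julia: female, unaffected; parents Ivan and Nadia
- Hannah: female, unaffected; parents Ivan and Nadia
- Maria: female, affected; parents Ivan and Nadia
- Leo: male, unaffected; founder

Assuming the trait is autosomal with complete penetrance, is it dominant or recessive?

recessive

Marcus and Tamar are both unaffected yet have an affected child Kira. Under dominance, an affected child requires at least one affected parent, so the trait cannot be dominant.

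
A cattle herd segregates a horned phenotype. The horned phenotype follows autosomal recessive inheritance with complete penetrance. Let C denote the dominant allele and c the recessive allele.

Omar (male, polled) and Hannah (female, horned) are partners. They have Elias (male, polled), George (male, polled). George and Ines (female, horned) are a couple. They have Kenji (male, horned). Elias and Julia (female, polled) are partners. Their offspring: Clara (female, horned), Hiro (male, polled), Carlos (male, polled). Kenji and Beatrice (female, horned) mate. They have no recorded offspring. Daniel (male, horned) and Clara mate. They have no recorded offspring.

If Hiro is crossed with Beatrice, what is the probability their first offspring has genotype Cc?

Elias is polled so carries C and received c from Hannah (cc), so Elias is Cc.
Julia is polled so carries C and passed c to Clara (cc), so Julia is Cc.
Hiro is a polled offspring of Elias (Cc) × Julia (Cc), whose cross gives 1/4 CC : 1/2 Cc : 1/4 cc; conditioning on being polled, Hiro is CC with probability 1/3, Cc with probability 2/3.
Beatrice is horned, so Beatrice is cc.
Summing over parental genotype combinations, P(offspring has genotype Cc) = 1/3·1 + 2/3·1/2 = 2/3.

2/3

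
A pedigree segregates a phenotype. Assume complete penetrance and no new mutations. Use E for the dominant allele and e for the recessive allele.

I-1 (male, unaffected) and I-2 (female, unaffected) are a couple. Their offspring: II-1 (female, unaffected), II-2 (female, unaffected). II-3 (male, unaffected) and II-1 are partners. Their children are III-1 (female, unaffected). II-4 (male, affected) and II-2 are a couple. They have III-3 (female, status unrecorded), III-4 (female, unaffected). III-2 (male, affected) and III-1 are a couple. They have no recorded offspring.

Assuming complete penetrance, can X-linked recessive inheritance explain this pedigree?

Yes

A consistent assignment under X-linked recessive exists: I-1 X^E Y, I-2 X^E X^E, II-1 X^E X^E, II-2 X^E X^E, II-3 X^E Y, II-4 X^e Y, III-1 X^E X^E, III-2 X^e Y, III-3 X^E X^e, III-4 X^E X^e.
In this assignment every recorded phenotype matches its genotype and every non-founder's genotype is obtainable from its parents' genotypes, so the pedigree is consistent.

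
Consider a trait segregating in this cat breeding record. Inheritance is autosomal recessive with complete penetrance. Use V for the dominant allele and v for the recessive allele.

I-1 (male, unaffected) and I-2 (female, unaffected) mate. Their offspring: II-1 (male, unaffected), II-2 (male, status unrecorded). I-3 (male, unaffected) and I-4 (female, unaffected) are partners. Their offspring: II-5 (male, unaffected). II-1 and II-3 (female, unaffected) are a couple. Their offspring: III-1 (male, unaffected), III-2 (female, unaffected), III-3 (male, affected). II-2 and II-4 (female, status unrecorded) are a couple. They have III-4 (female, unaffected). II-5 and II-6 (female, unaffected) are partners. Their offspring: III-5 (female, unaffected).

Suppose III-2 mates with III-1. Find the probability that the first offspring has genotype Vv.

4/9

II-1 is unaffected so carries V and passed v to III-3 (vv), so II-1 is Vv.
II-3 is unaffected so carries V and passed v to III-3 (vv), so II-3 is Vv.
III-2 is an unaffected offspring of II-1 (Vv) × II-3 (Vv), whose cross gives 1/4 VV : 1/2 Vv : 1/4 vv; conditioning on being unaffected, III-2 is VV with probability 1/3, Vv with probability 2/3.
III-1 is an unaffected offspring of II-1 (Vv) × II-3 (Vv), whose cross gives 1/4 VV : 1/2 Vv : 1/4 vv; conditioning on being unaffected, III-1 is VV with probability 1/3, Vv with probability 2/3.
Summing over parental genotype combinations, P(offspring has genotype Vv) = 2/9·1/2 + 2/9·1/2 + 4/9·1/2 = 4/9.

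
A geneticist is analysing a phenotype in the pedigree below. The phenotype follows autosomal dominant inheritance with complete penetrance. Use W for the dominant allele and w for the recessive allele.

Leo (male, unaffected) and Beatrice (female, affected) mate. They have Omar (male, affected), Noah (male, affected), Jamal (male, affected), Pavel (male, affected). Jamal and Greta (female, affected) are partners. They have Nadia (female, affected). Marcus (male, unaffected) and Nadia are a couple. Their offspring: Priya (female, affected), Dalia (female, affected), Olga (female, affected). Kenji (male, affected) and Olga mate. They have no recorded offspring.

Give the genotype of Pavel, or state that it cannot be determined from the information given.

Ww

From phenotype alone, Pavel is WW or Ww.
Pavel is affected so carries W and received w from Leo (ww), so Pavel is Ww.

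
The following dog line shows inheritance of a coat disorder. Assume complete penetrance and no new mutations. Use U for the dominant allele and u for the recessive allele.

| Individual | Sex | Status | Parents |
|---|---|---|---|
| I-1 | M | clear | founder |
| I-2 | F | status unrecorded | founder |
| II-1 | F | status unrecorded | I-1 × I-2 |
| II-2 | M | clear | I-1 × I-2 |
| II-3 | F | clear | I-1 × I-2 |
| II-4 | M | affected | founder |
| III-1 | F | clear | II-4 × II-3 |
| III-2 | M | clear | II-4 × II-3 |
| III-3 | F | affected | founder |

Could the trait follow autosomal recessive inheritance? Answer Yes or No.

A consistent assignment under autosomal recessive exists: I-1 UU, I-2 UU, II-1 UU, II-2 UU, II-3 UU, II-4 uu, III-1 Uu, III-2 Uu, III-3 uu.
In this assignment every recorded phenotype matches its genotype and every non-founder's genotype is obtainable from its parents' genotypes, so the pedigree is consistent.

Yes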